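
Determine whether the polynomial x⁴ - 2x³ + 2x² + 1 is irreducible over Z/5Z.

Yes

Write f(x) = x⁴ - 2x³ + 2x² + 1.
Check for roots in Z/5Z: f(0) = 1; f(1) = 2; f(2) = 4; f(3) = 1; f(4) = 1.
No roots, so no linear factors.
Degree-2 irreducible divisors: test the 10 monic irreducibles of degree 2 over GF(5).
None of them divide f (all give nonzero remainder).
No irreducible factor of degree ≤ 2 exists, so f is irreducible over GF(5).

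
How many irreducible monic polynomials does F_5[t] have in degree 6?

The number of monic irreducibles of degree 6 over GF(5) is (1/6)·Σ_{d∣6} μ(6/d) 5^d.
Divisors of 6: 1, 2, 3, 6; μ(6/d) for each: 1, -1, -1, 1.
Σ = 5^1 − 5^2 − 5^3 + 5^6 = 15480.
N = 15480/6 = 2580.

2580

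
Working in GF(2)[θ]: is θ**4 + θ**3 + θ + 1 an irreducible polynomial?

No

Write P(θ) = θ**4 + θ**3 + θ + 1.
Check for roots in GF(2): P(0) = 1; P(1) = 0 → root.
P(1) = 0, so (θ − 1) divides P(θ); P is reducible.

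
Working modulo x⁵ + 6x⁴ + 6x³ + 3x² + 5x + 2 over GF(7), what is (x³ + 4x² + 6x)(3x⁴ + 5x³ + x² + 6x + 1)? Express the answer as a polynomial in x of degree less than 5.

Multiply in GF(7)[x]: (x³ + 4x² + 6x)·(3x⁴ + 5x³ + x² + 6x + 1) = 3x⁷ + 3x⁶ + 4x⁵ + 5x⁴ + 3x³ + 5x² + 6x.
Reduce using x⁵ ≡ x⁴ + x³ + 4x² + 2x + 5 (mod x⁵ + 6x⁴ + 6x³ + 3x² + 5x + 2).
Reduced: x⁴ + 4x³ + 6x + 2.

x^4 + 4x^3 + 6x + 2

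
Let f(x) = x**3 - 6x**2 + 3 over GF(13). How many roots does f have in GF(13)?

3

Evaluate at each of the 13 elements of GF(13):
f(0) = 3; f(1) = 11; f(2) = 0 → root; f(3) = 2; f(4) = 10; f(5) = 4; f(6) = 3; f(7) = 0 → root; f(8) = 1; f(9) = 12; f(10) = 0 → root; f(11) = 10; f(12) = 9.
Roots: {2, 7, 10}.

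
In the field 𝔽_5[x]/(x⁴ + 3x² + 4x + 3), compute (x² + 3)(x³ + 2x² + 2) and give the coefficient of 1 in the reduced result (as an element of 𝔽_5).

0

Multiply in 𝔽_5[x]: (x² + 3)·(x³ + 2x² + 2) = x⁵ + 2x⁴ + 3x³ + 3x² + 1.
Reduce using x⁴ ≡ 2x² + x + 2 (mod x⁴ + 3x² + 4x + 3).
Reduced: 3x² + 4x.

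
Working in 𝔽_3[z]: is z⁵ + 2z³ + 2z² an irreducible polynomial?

Write g(z) = z⁵ + 2z³ + 2z².
Check for roots in 𝔽_3: g(0) = 0 → root; g(1) = 2; g(2) = 2.
g(0) = 0, so (z) divides g(z); g is reducible.

No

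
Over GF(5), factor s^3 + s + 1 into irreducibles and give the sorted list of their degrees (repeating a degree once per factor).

Write h(s) = s^3 + s + 1.
Roots in GF(5): h(0) = 1; h(1) = 3; h(2) = 1; h(3) = 1; h(4) = 4.
Complete factorization: h(s) = (s^3 + s + 1).
Factor degrees with multiplicity: 3 = 3.

3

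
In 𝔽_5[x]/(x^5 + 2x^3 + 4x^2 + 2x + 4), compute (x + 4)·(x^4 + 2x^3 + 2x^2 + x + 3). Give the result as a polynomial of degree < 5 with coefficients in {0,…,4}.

Multiply in 𝔽_5[x]: (x + 4)·(x^4 + 2x^3 + 2x^2 + x + 3) = x^5 + x^4 + 4x^2 + 2x + 2.
Reduce using x^5 ≡ 3x^3 + x^2 + 3x + 1 (mod x^5 + 2x^3 + 4x^2 + 2x + 4).
Reduced: x^4 + 3x^3 + 3.

x^4 + 3x^3 + 3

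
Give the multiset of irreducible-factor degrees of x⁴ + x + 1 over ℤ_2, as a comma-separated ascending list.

Write h(x) = x⁴ + x + 1.
Roots in ℤ_2: h(0) = 1; h(1) = 1.
Complete factorization: h(x) = (x⁴ + x + 1).
Factor degrees with multiplicity: 4 = 4.

4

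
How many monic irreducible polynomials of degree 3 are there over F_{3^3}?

6552

By the necklace-counting formula, N_27(3) = (1/3) Σ_{d|3} μ(3/d)·27^d.
Divisors of 3: 1, 3; μ(3/d) for each: -1, 1.
Σ = − 27^1 + 27^3 = 19656.
N = 19656/3 = 6552.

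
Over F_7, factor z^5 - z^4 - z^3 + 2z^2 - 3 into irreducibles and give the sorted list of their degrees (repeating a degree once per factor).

1, 4

Write g(z) = z^5 - z^4 - z^3 + 2z^2 - 3.
Linear factors from roots: (z + 2).
Complete factorization: g(z) = (z + 2)·(z^4 - 3z^3 - 2z^2 - z + 2).
Factor degrees with multiplicity: 1 + 4 = 5.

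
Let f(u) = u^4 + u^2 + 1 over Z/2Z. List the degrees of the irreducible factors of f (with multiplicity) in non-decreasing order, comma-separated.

Roots in Z/2Z: f(0) = 1; f(1) = 1.
Complete factorization: f(u) = (u^2 + u + 1)^2.
Factor degrees with multiplicity: 2 + 2 = 4.

2, 2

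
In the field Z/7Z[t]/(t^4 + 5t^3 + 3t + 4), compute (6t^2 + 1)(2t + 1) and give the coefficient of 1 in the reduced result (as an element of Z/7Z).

1

Multiply in Z/7Z[t]: (6t^2 + 1)·(2t + 1) = 5t^3 + 6t^2 + 2t + 1.
Reduced: 5t^3 + 6t^2 + 2t + 1.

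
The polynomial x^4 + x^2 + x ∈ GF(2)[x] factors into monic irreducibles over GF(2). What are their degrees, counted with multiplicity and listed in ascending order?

Write f(x) = x^4 + x^2 + x.
Roots in GF(2): f(0) = 0 → root; f(1) = 1.
Linear factors from roots: (x).
Complete factorization: f(x) = (x)·(x^3 + x + 1).
Factor degrees with multiplicity: 1 + 3 = 4.

1, 3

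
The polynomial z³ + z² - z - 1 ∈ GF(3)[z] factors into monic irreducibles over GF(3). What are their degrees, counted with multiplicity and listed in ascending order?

1, 1, 1

Write f(z) = z³ + z² - z - 1.
Roots in GF(3): f(0) = 2; f(1) = 0 → root; f(2) = 0 → root.
Linear factors from roots: (z - 1), (z + 1).
Complete factorization: f(z) = (z - 1)·(z + 1)^2.
Factor degrees with multiplicity: 1 + 1 + 1 = 3.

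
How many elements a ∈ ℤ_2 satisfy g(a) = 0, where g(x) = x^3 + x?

Evaluate at each of the 2 elements of ℤ_2:
g(0) = 0 → root; g(1) = 0 → root.
Roots: {0, 1}.

2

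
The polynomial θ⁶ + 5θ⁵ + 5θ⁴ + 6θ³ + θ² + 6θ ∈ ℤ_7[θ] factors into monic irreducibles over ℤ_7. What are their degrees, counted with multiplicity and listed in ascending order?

Write h(θ) = θ⁶ + 5θ⁵ + 5θ⁴ + 6θ³ + θ² + 6θ.
Linear factors from roots: (θ), (θ + 3).
Complete factorization: h(θ) = (θ)·(θ + 3)^2·(θ³ + 6θ² + 2θ + 3).
Factor degrees with multiplicity: 1 + 1 + 1 + 3 = 6.

1, 1, 1, 3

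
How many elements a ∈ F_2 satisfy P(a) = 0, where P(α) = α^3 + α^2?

Evaluate at each of the 2 elements of F_2:
P(0) = 0 → root; P(1) = 0 → root.
Roots: {0, 1}.

2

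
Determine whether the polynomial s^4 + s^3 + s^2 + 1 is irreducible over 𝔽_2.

Write m(s) = s^4 + s^3 + s^2 + 1.
Check for roots in 𝔽_2: m(0) = 1; m(1) = 0 → root.
m(1) = 0, so (s − 1) divides m(s); m is reducible.

No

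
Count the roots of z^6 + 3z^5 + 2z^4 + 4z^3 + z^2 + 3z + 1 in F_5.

Write P(z) = z^6 + 3z^5 + 2z^4 + 4z^3 + z^2 + 3z + 1.
Evaluate at each of the 5 elements of F_5:
P(0) = 1; P(1) = 0 → root; P(2) = 0 → root; P(3) = 2; P(4) = 0 → root.
Roots: {1, 2, 4}.

3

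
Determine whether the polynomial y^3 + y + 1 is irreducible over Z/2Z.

Write m(y) = y^3 + y + 1.
Check for roots in Z/2Z: m(0) = 1; m(1) = 1.
No roots. A degree-3 polynomial over a field with no linear factor is irreducible.

Yes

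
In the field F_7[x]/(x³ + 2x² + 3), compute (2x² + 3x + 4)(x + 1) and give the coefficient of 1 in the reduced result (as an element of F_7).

Multiply in F_7[x]: (2x² + 3x + 4)·(x + 1) = 2x³ + 5x² + 4.
Reduce using x³ ≡ 5x² + 4 (mod x³ + 2x² + 3).
Reduced: x² + 5.

5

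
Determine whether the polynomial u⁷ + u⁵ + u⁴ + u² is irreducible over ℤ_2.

Write g(u) = u⁷ + u⁵ + u⁴ + u².
Check for roots in ℤ_2: g(0) = 0 → root; g(1) = 0 → root.
g(0) = 0, so (u) divides g(u); g is reducible.

No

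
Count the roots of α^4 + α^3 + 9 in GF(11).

3

Write g(α) = α^4 + α^3 + 9.
Evaluate at each of the 11 elements of GF(11):
g(0) = 9; g(1) = 0 → root; g(2) = 0 → root; g(3) = 7; g(4) = 10; g(5) = 0 → root; g(6) = 3; g(7) = 3; g(8) = 8; g(9) = 6; g(10) = 9.
Roots: {1, 2, 5}.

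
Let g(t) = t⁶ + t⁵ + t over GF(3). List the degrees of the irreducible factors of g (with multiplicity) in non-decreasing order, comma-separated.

1, 1, 1, 3

Roots in GF(3): g(0) = 0 → root; g(1) = 0 → root; g(2) = 2.
Linear factors from roots: (t), (t - 1).
Complete factorization: g(t) = (t)·(t - 1)^2·(t³ - t + 1).
Factor degrees with multiplicity: 1 + 1 + 1 + 3 = 6.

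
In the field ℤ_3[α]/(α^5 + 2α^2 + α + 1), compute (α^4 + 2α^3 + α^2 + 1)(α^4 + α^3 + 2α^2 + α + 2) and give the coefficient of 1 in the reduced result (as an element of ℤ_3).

Multiply in ℤ_3[α]: (α^4 + 2α^3 + α^2 + 1)·(α^4 + α^3 + 2α^2 + α + 2) = α^8 + 2α^6 + α^4 + α^2 + α + 2.
Reduce using α^5 ≡ α^2 + 2α + 2 (mod α^5 + 2α^2 + α + 1).
Reduced: α^3 + α + 1.

1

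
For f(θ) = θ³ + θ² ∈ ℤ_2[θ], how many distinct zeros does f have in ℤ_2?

Evaluate at each of the 2 elements of ℤ_2:
f(0) = 0 → root; f(1) = 0 → root.
Roots: {0, 1}.

2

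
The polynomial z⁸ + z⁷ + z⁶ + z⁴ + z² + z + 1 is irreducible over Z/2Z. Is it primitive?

Write f(z) = z⁸ + z⁷ + z⁶ + z⁴ + z² + z + 1.
|GF(2^8)^×| = 2^8 − 1 = 255. Prime factorization: 255 = 3·5·17.
f is primitive ⇔ z has order 255 in GF(2)[z]/(f), i.e. z^(255/q) ≠ 1 for each prime q | 255.
z^(85) mod f = 1
z^(51) mod f = 1
z^(15) mod f = z⁷ + z⁴ + z³ + z² + z.
Since z^(85) = 1, the order of z divides 85 < 255; not primitive.

No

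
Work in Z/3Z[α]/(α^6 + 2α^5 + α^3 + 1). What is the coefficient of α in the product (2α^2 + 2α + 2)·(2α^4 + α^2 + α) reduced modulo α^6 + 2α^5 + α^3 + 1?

2

Multiply in Z/3Z[α]: (2α^2 + 2α + 2)·(2α^4 + α^2 + α) = α^6 + α^5 + α^3 + α^2 + 2α.
Reduce using α^6 ≡ α^5 + 2α^3 + 2 (mod α^6 + 2α^5 + α^3 + 1).
Reduced: 2α^5 + α^2 + 2α + 2.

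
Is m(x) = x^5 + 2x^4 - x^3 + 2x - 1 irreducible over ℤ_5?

Check for roots in ℤ_5: m(0) = 4; m(1) = 3; m(2) = 4; m(3) = 3; m(4) = 4.
No roots, so no linear factors.
Degree-2 irreducible divisors: test the 10 monic irreducibles of degree 2 over GF(5).
None of them divide m (all give nonzero remainder).
No irreducible factor of degree ≤ 2 exists, so m is irreducible over GF(5).

Yes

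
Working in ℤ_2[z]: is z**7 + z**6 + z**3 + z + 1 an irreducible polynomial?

Yes

Write P(z) = z**7 + z**6 + z**3 + z + 1.
Check for roots in ℤ_2: P(0) = 1; P(1) = 1.
No roots, so no linear factors.
Monic irreducibles of degree 2 over GF(2): z**2 + z + 1.
None of them divide P (all give nonzero remainder).
Monic irreducibles of degree 3 over GF(2): z**3 + z + 1, z**3 + z**2 + 1.
None of them divide P (all give nonzero remainder).
No irreducible factor of degree ≤ 3 exists, so P is irreducible over GF(2).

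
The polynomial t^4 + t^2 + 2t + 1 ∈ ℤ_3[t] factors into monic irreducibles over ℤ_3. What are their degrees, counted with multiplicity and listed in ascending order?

Write h(t) = t^4 + t^2 + 2t + 1.
Roots in ℤ_3: h(0) = 1; h(1) = 2; h(2) = 1.
Complete factorization: h(t) = (t^4 + t^2 + 2t + 1).
Factor degrees with multiplicity: 4 = 4.

4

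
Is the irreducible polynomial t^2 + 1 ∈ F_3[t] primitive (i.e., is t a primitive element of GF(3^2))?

Write f(t) = t^2 + 1.
|GF(3^2)^×| = 3^2 − 1 = 8. Prime factorization: 8 = 2^3.
f is primitive ⇔ t has order 8 in GF(3)[t]/(f), i.e. t^(8/q) ≠ 1 for each prime q | 8.
t^(4) mod f = 1
Since t^(4) = 1, the order of t divides 4 < 8; not primitive.

No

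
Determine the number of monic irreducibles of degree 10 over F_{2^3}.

107370900

By the necklace-counting formula, N_8(10) = (1/10) Σ_{d|10} μ(10/d)·8^d.
Divisors of 10: 1, 2, 5, 10; μ(10/d) for each: 1, -1, -1, 1.
Σ = 8^1 − 8^2 − 8^5 + 8^10 = 1073709000.
N = 1073709000/10 = 107370900.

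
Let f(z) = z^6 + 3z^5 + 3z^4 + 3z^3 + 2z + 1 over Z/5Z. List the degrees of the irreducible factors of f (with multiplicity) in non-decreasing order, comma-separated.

Roots in Z/5Z: f(0) = 1; f(1) = 3; f(2) = 2; f(3) = 4; f(4) = 2.
Complete factorization: f(z) = (z^6 + 3z^5 + 3z^4 + 3z^3 + 2z + 1).
Factor degrees with multiplicity: 6 = 6.

6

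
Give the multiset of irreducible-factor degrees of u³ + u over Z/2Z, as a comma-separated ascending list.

Write g(u) = u³ + u.
Roots in Z/2Z: g(0) = 0 → root; g(1) = 0 → root.
Linear factors from roots: (u), (u + 1).
Complete factorization: g(u) = (u)·(u + 1)^2.
Factor degrees with multiplicity: 1 + 1 + 1 = 3.

1, 1, 1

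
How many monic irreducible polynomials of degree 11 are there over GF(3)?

By the necklace-counting formula, N_3(11) = (1/11) Σ_{d|11} μ(11/d)·3^d.
Divisors of 11: 1, 11; μ(11/d) for each: -1, 1.
Σ = − 3^1 + 3^11 = 177144.
N = 177144/11 = 16104.

16104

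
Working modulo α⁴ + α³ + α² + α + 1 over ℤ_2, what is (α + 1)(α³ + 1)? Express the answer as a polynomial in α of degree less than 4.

α^2

Multiply in ℤ_2[α]: (α + 1)·(α³ + 1) = α⁴ + α³ + α + 1.
Reduce using α⁴ ≡ α³ + α² + α + 1 (mod α⁴ + α³ + α² + α + 1).
Reduced: α².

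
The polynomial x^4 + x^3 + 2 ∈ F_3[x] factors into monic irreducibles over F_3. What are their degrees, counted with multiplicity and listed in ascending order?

Write g(x) = x^4 + x^3 + 2.
Roots in F_3: g(0) = 2; g(1) = 1; g(2) = 2.
Complete factorization: g(x) = (x^4 + x^3 + 2).
Factor degrees with multiplicity: 4 = 4.

4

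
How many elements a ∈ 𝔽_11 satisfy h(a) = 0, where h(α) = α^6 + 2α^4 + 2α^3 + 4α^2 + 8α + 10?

1

Evaluate at each of the 11 elements of 𝔽_11:
h(0) = 10; h(1) = 5; h(2) = 0 → root; h(3) = 3; h(4) = 2; h(5) = 5; h(6) = 8; h(7) = 1; h(8) = 1; h(9) = 2; h(10) = 7.
Roots: {2}.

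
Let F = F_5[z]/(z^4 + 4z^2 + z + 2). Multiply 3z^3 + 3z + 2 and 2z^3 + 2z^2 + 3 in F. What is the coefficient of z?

Multiply in F_5[z]: (3z^3 + 3z + 2)·(2z^3 + 2z^2 + 3) = z^6 + z^5 + z^4 + 4z^3 + 4z^2 + 4z + 1.
Reduce using z^4 ≡ z^2 + 4z + 3 (mod z^4 + 4z^2 + z + 2).
Reduced: 4z^3 + 3z^2 + 2.

0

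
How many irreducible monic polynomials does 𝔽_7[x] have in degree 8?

720300

The number of monic irreducibles of degree 8 over GF(7) is (1/8)·Σ_{d∣8} μ(8/d) 7^d.
Divisors of 8: 1, 2, 4, 8; μ(8/d) for each: 0, 0, -1, 1.
Σ = − 7^4 + 7^8 = 5762400.
N = 5762400/8 = 720300.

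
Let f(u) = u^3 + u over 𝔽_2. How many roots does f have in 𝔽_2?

Evaluate at each of the 2 elements of 𝔽_2:
f(0) = 0 → root; f(1) = 0 → root.
Roots: {0, 1}.

2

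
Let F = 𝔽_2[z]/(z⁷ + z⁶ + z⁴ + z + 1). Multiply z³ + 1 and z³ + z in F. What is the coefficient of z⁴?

Multiply in 𝔽_2[z]: (z³ + 1)·(z³ + z) = z⁶ + z⁴ + z³ + z.
Reduced: z⁶ + z⁴ + z³ + z.

1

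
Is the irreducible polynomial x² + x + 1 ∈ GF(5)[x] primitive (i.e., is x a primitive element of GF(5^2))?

No

Write f(x) = x² + x + 1.
|GF(5^2)^×| = 5^2 − 1 = 24. Prime factorization: 24 = 2^3·3.
f is primitive ⇔ x has order 24 in GF(5)[x]/(f), i.e. x^(24/q) ≠ 1 for each prime q | 24.
x^(12) mod f = 1
x^(8) mod f = 4x + 4.
Since x^(12) = 1, the order of x divides 12 < 24; not primitive.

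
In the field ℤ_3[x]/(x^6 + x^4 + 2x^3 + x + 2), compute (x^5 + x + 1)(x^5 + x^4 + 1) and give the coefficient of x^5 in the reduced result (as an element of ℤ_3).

1

Multiply in ℤ_3[x]: (x^5 + x + 1)·(x^5 + x^4 + 1) = x^10 + x^9 + x^6 + x^4 + x + 1.
Reduce using x^6 ≡ 2x^4 + x^3 + 2x + 1 (mod x^6 + x^4 + 2x^3 + x + 2).
Reduced: x^5 + x^4 + 2x^3 + 2x^2 + x + 1.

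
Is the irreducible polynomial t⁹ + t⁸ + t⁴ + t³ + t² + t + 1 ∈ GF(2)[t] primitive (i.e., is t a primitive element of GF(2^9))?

Yes

Write f(t) = t⁹ + t⁸ + t⁴ + t³ + t² + t + 1.
|GF(2^9)^×| = 2^9 − 1 = 511. Prime factorization: 511 = 7·73.
f is primitive ⇔ t has order 511 in GF(2)[t]/(f), i.e. t^(511/q) ≠ 1 for each prime q | 511.
t^(73) mod f = t⁸ + t⁷ + t⁶ + t⁴ + t² + 1.
t^(7) mod f = t⁷.
None equal 1, so t has full order 511; f is primitive.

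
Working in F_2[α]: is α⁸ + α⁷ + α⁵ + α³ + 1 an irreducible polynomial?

Write P(α) = α⁸ + α⁷ + α⁵ + α³ + 1.
Check for roots in F_2: P(0) = 1; P(1) = 1.
No roots, so no linear factors.
Monic irreducibles of degree 2 over GF(2): α² + α + 1.
None of them divide P (all give nonzero remainder).
Monic irreducibles of degree 3 over GF(2): α³ + α + 1, α³ + α² + 1.
None of them divide P (all give nonzero remainder).
Monic irreducibles of degree 4 over GF(2): α⁴ + α + 1, α⁴ + α³ + 1, α⁴ + α³ + α² + α + 1.
None of them divide P (all give nonzero remainder).
No irreducible factor of degree ≤ 4 exists, so P is irreducible over GF(2).

Yes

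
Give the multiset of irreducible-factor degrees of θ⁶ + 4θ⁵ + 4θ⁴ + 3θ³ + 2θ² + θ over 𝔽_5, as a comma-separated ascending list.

1, 1, 1, 1, 2

Write f(θ) = θ⁶ + 4θ⁵ + 4θ⁴ + 3θ³ + 2θ² + θ.
Roots in 𝔽_5: f(0) = 0 → root; f(1) = 0 → root; f(2) = 0 → root; f(3) = 2; f(4) = 4.
Linear factors from roots: (θ), (θ + 4), (θ + 3).
Complete factorization: f(θ) = (θ)·(θ + 4)·(θ + 3)^2·(θ² + 4θ + 1).
Factor degrees with multiplicity: 1 + 1 + 1 + 1 + 2 = 6.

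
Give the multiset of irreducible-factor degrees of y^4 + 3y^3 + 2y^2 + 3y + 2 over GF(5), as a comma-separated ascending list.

4

Write g(y) = y^4 + 3y^3 + 2y^2 + 3y + 2.
Roots in GF(5): g(0) = 2; g(1) = 1; g(2) = 1; g(3) = 1; g(4) = 4.
Complete factorization: g(y) = (y^4 + 3y^3 + 2y^2 + 3y + 2).
Factor degrees with multiplicity: 4 = 4.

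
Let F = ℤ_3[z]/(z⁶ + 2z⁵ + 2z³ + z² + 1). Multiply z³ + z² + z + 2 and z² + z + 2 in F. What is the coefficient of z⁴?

2

Multiply in ℤ_3[z]: (z³ + z² + z + 2)·(z² + z + 2) = z⁵ + 2z⁴ + z³ + 2z² + z + 1.
Reduced: z⁵ + 2z⁴ + z³ + 2z² + z + 1.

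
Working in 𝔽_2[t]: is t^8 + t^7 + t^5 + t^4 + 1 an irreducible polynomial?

Yes

Write m(t) = t^8 + t^7 + t^5 + t^4 + 1.
Check for roots in 𝔽_2: m(0) = 1; m(1) = 1.
No roots, so no linear factors.
Monic irreducibles of degree 2 over GF(2): t^2 + t + 1.
None of them divide m (all give nonzero remainder).
Monic irreducibles of degree 3 over GF(2): t^3 + t + 1, t^3 + t^2 + 1.
None of them divide m (all give nonzero remainder).
Monic irreducibles of degree 4 over GF(2): t^4 + t + 1, t^4 + t^3 + 1, t^4 + t^3 + t^2 + t + 1.
None of them divide m (all give nonzero remainder).
No irreducible factor of degree ≤ 4 exists, so m is irreducible over GF(2).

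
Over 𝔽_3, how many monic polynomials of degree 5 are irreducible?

By the necklace-counting formula, N_3(5) = (1/5) Σ_{d|5} μ(5/d)·3^d.
Divisors of 5: 1, 5; μ(5/d) for each: -1, 1.
Σ = − 3^1 + 3^5 = 240.
N = 240/5 = 48.

48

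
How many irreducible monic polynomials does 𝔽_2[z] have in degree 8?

30

Gauss's count: N_{2}(8) = (1/8) Σ_{d|8} μ(8/d)·2^d.
Divisors of 8: 1, 2, 4, 8; μ(8/d) for each: 0, 0, -1, 1.
Σ = − 2^4 + 2^8 = 240.
N = 240/8 = 30.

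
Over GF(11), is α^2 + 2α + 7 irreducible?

No

Write h(α) = α^2 + 2α + 7.
Check each element of GF(11) for a root: h(0)=7, h(1)=10, h(2)=4, h(3)=0, h(4)=9, h(5)=9, h(6)=0, h(7)=4, h(8)=10, h(9)=7, h(10)=6.
h(3) = 0, so (α − 3) divides h(α); h is reducible.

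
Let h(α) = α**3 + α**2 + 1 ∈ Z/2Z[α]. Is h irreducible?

Check for roots in Z/2Z: h(0) = 1; h(1) = 1.
No roots. A degree-3 polynomial over a field with no linear factor is irreducible.

Yes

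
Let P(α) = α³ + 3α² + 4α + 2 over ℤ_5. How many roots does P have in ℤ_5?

Evaluate at each of the 5 elements of ℤ_5:
P(0) = 2; P(1) = 0 → root; P(2) = 0 → root; P(3) = 3; P(4) = 0 → root.
Roots: {1, 2, 4}.

3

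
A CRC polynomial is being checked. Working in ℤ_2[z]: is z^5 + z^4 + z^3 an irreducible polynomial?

Write h(z) = z^5 + z^4 + z^3.
Check for roots in ℤ_2: h(0) = 0 → root; h(1) = 1.
h(0) = 0, so (z) divides h(z); h is reducible.

No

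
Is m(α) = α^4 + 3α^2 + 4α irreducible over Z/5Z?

No

Check for roots in Z/5Z: m(0) = 0 → root; m(1) = 3; m(2) = 1; m(3) = 0 → root; m(4) = 0 → root.
m(0) = 0, so (α) divides m(α); m is reducible.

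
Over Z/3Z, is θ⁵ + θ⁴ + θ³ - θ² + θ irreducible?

Write h(θ) = θ⁵ + θ⁴ + θ³ - θ² + θ.
Check for roots in Z/3Z: h(0) = 0 → root; h(1) = 0 → root; h(2) = 0 → root.
h(0) = 0, so (θ) divides h(θ); h is reducible.

No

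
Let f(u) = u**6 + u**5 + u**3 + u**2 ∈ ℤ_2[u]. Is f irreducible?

No

Check for roots in ℤ_2: f(0) = 0 → root; f(1) = 0 → root.
f(0) = 0, so (u) divides f(u); f is reducible.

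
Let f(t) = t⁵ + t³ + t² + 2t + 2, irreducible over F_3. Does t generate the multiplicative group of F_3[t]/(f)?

No

|GF(3^5)^×| = 3^5 − 1 = 242. Prime factorization: 242 = 2·11^2.
f is primitive ⇔ t has order 242 in GF(3)[t]/(f), i.e. t^(242/q) ≠ 1 for each prime q | 242.
t^(121) mod f = 1
t^(22) mod f = 2t + 1.
Since t^(121) = 1, the order of t divides 121 < 242; not primitive.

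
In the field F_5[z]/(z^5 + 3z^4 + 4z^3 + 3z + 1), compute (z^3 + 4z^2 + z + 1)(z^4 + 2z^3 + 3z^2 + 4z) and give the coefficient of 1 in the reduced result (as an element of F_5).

Multiply in F_5[z]: (z^3 + 4z^2 + z + 1)·(z^4 + 2z^3 + 3z^2 + 4z) = z^7 + z^6 + 2z^5 + 4z^4 + z^3 + 2z^2 + 4z.
Reduce using z^5 ≡ 2z^4 + z^3 + 2z + 4 (mod z^5 + 3z^4 + 4z^3 + 3z + 1).
Reduced: 2z^3 + 2z^2 + 4z + 1.

1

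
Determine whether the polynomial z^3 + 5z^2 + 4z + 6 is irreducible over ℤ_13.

Write m(z) = z^3 + 5z^2 + 4z + 6.
Check each element of ℤ_13 for a root: m(0)=6, m(1)=3, m(2)=3, m(3)=12, m(4)=10, m(5)=3, m(6)=10, m(7)=11, m(8)=12, m(9)=6, m(10)=12, m(11)=10, m(12)=6.
No roots. A degree-3 polynomial over a field with no linear factor is irreducible.

Yes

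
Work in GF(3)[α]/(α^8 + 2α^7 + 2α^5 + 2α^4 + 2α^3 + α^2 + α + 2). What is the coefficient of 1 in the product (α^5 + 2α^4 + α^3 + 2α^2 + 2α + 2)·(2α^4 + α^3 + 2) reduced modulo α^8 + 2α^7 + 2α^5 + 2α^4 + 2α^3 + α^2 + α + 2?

2

Multiply in GF(3)[α]: (α^5 + 2α^4 + α^3 + 2α^2 + 2α + 2)·(2α^4 + α^3 + 2) = 2α^9 + 2α^8 + α^7 + 2α^6 + 2α^5 + α^4 + α^3 + α^2 + α + 1.
Reduce using α^8 ≡ α^7 + α^5 + α^4 + α^3 + 2α^2 + 2α + 1 (mod α^8 + 2α^7 + 2α^5 + 2α^4 + 2α^3 + α^2 + α + 2).
Reduced: 2α^7 + α^6 + 2α^5 + α^4 + α^2 + 2α + 2.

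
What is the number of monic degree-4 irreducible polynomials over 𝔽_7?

588

x^(7^4) − x is the product of all monic irreducibles of degree dividing 4; Möbius inversion gives N = (1/4) Σ μ(4/d)·7^d.
Divisors of 4: 1, 2, 4; μ(4/d) for each: 0, -1, 1.
Σ = − 7^2 + 7^4 = 2352.
N = 2352/4 = 588.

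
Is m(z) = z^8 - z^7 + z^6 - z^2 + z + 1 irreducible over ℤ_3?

Check for roots in ℤ_3: m(0) = 1; m(1) = 2; m(2) = 2.
No roots, so no linear factors.
Monic irreducibles of degree 2 over GF(3): z^2 + 1, z^2 + z - 1, z^2 - z - 1.
None of them divide m (all give nonzero remainder).
Degree-3 irreducible divisors: test the 8 monic irreducibles of degree 3 over GF(3).
None of them divide m (all give nonzero remainder).
Degree-4 irreducible divisors: test the 18 monic irreducibles of degree 4 over GF(3).
None of them divide m (all give nonzero remainder).
No irreducible factor of degree ≤ 4 exists, so m is irreducible over GF(3).

Yes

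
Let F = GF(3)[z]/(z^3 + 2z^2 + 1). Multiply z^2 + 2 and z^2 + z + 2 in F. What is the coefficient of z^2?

0

Multiply in GF(3)[z]: (z^2 + 2)·(z^2 + z + 2) = z^4 + z^3 + z^2 + 2z + 1.
Reduce using z^3 ≡ z^2 + 2 (mod z^3 + 2z^2 + 1).
Reduced: z + 2.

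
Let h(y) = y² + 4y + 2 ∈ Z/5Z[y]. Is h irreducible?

Yes

Check for roots in Z/5Z: h(0) = 2; h(1) = 2; h(2) = 4; h(3) = 3; h(4) = 4.
No roots. A degree-2 polynomial over a field with no linear factor is irreducible.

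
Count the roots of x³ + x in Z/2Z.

Write g(x) = x³ + x.
Evaluate at each of the 2 elements of Z/2Z:
g(0) = 0 → root; g(1) = 0 → root.
Roots: {0, 1}.

2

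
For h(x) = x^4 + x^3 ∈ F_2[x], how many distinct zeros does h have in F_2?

2

Evaluate at each of the 2 elements of F_2:
h(0) = 0 → root; h(1) = 0 → root.
Roots: {0, 1}.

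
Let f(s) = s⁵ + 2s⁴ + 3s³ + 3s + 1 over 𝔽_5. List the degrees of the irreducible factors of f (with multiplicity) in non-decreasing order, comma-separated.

1, 1, 1, 2

Roots in 𝔽_5: f(0) = 1; f(1) = 0 → root; f(2) = 0 → root; f(3) = 1; f(4) = 1.
Linear factors from roots: (s + 4), (s + 3).
Complete factorization: f(s) = (s + 3)·(s + 4)^2·(s² + s + 2).
Factor degrees with multiplicity: 1 + 1 + 1 + 2 = 5.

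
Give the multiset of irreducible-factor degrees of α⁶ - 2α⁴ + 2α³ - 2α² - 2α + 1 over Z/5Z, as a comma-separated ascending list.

6

Write g(α) = α⁶ - 2α⁴ + 2α³ - 2α² - 2α + 1.
Roots in Z/5Z: g(0) = 1; g(1) = 3; g(2) = 2; g(3) = 3; g(4) = 3.
Complete factorization: g(α) = (α⁶ - 2α⁴ + 2α³ - 2α² - 2α + 1).
Factor degrees with multiplicity: 6 = 6.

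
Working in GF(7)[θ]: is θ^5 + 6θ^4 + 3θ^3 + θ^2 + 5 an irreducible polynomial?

Write P(θ) = θ^5 + 6θ^4 + 3θ^3 + θ^2 + 5.
Check for roots in GF(7): P(0) = 5; P(1) = 2; P(2) = 0 → root; P(3) = 5; P(4) = 1; P(5) = 0 → root; P(6) = 1.
P(2) = 0, so (θ − 2) divides P(θ); P is reducible.

No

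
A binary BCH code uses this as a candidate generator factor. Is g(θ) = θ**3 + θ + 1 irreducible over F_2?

Yes

Check for roots in F_2: g(0) = 1; g(1) = 1.
No roots. A degree-3 polynomial over a field with no linear factor is irreducible.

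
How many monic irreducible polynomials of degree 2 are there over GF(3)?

3

Gauss's count: N_{3}(2) = (1/2) Σ_{d|2} μ(2/d)·3^d.
Divisors of 2: 1, 2; μ(2/d) for each: -1, 1.
Σ = − 3^1 + 3^2 = 6.
N = 6/2 = 3.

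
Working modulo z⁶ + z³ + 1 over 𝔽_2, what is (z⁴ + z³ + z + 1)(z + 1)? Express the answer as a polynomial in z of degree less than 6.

Multiply in 𝔽_2[z]: (z⁴ + z³ + z + 1)·(z + 1) = z⁵ + z³ + z² + 1.
Reduced: z⁵ + z³ + z² + 1.

z^5 + z^3 + z^2 + 1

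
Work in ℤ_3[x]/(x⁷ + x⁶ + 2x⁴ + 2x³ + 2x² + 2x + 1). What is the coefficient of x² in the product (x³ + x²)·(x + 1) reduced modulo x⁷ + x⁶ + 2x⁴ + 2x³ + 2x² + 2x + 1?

1

Multiply in ℤ_3[x]: (x³ + x²)·(x + 1) = x⁴ + 2x³ + x².
Reduced: x⁴ + 2x³ + x².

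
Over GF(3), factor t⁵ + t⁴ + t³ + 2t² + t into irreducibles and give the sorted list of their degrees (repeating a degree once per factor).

1, 1, 1, 2

Write f(t) = t⁵ + t⁴ + t³ + 2t² + t.
Roots in GF(3): f(0) = 0 → root; f(1) = 0 → root; f(2) = 0 → root.
Linear factors from roots: (t), (t + 2), (t + 1).
Complete factorization: f(t) = (t)·(t + 1)·(t + 2)·(t² + t + 2).
Factor degrees with multiplicity: 1 + 1 + 1 + 2 = 5.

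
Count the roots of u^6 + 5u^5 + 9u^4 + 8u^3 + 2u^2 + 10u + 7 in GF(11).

2

Write P(u) = u^6 + 5u^5 + 9u^4 + 8u^3 + 2u^2 + 10u + 7.
Evaluate at each of the 11 elements of GF(11):
P(0) = 7; P(1) = 9; P(2) = 5; P(3) = 7; P(4) = 0 → root; P(5) = 10; P(6) = 1; P(7) = 8; P(8) = 0 → root; P(9) = 1; P(10) = 7.
Roots: {4, 8}.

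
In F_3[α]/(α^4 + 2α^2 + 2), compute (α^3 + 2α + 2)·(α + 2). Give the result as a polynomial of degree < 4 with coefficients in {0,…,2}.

Multiply in F_3[α]: (α^3 + 2α + 2)·(α + 2) = α^4 + 2α^3 + 2α^2 + 1.
Reduce using α^4 ≡ α^2 + 1 (mod α^4 + 2α^2 + 2).
Reduced: 2α^3 + 2.

2α^3 + 2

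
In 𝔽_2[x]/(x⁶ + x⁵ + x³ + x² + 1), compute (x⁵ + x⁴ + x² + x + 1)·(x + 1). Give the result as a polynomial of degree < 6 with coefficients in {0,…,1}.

x^5 + x^4 + x^2

Multiply in 𝔽_2[x]: (x⁵ + x⁴ + x² + x + 1)·(x + 1) = x⁶ + x⁴ + x³ + 1.
Reduce using x⁶ ≡ x⁵ + x³ + x² + 1 (mod x⁶ + x⁵ + x³ + x² + 1).
Reduced: x⁵ + x⁴ + x².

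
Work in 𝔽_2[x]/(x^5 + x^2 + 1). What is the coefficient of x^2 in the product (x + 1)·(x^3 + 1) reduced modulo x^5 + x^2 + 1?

Multiply in 𝔽_2[x]: (x + 1)·(x^3 + 1) = x^4 + x^3 + x + 1.
Reduced: x^4 + x^3 + x + 1.

0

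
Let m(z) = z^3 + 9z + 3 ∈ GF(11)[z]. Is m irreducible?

Yes

Check each element of GF(11) for a root: m(0)=3, m(1)=2, m(2)=7, m(3)=2, m(4)=4, m(5)=8, m(6)=9, m(7)=2, m(8)=4, m(9)=10, m(10)=4.
No roots. A degree-3 polynomial over a field with no linear factor is irreducible.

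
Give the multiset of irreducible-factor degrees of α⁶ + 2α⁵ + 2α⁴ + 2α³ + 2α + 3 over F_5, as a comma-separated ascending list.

Write h(α) = α⁶ + 2α⁵ + 2α⁴ + 2α³ + 2α + 3.
Roots in F_5: h(0) = 3; h(1) = 2; h(2) = 3; h(3) = 0 → root; h(4) = 0 → root.
Linear factors from roots: (α + 2), (α + 1).
Complete factorization: h(α) = (α + 1)·(α + 2)^2·(α³ + 2α² + 4α + 2).
Factor degrees with multiplicity: 1 + 1 + 1 + 3 = 6.

1, 1, 1, 3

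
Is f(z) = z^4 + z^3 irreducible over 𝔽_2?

Check for roots in 𝔽_2: f(0) = 0 → root; f(1) = 0 → root.
f(0) = 0, so (z) divides f(z); f is reducible.

No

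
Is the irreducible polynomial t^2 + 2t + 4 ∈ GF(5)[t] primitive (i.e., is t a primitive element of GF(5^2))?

No

Write f(t) = t^2 + 2t + 4.
|GF(5^2)^×| = 5^2 − 1 = 24. Prime factorization: 24 = 2^3·3.
f is primitive ⇔ t has order 24 in GF(5)[t]/(f), i.e. t^(24/q) ≠ 1 for each prime q | 24.
t^(12) mod f = 1
t^(8) mod f = 2t + 4.
Since t^(12) = 1, the order of t divides 12 < 24; not primitive.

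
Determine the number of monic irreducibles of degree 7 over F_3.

x^(3^7) − x is the product of all monic irreducibles of degree dividing 7; Möbius inversion gives N = (1/7) Σ μ(7/d)·3^d.
Divisors of 7: 1, 7; μ(7/d) for each: -1, 1.
Σ = − 3^1 + 3^7 = 2184.
N = 2184/7 = 312.

312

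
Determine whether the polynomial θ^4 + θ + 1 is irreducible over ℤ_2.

Write m(θ) = θ^4 + θ + 1.
Check for roots in ℤ_2: m(0) = 1; m(1) = 1.
No roots, so no linear factors.
Monic irreducibles of degree 2 over GF(2): θ^2 + θ + 1.
None of them divide m (all give nonzero remainder).
No irreducible factor of degree ≤ 2 exists, so m is irreducible over GF(2).

Yes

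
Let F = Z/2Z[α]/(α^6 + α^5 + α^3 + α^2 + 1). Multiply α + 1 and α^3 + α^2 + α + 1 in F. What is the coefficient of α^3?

0

Multiply in Z/2Z[α]: (α + 1)·(α^3 + α^2 + α + 1) = α^4 + 1.
Reduced: α^4 + 1.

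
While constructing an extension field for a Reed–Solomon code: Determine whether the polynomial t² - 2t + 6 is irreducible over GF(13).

Yes

Write h(t) = t² - 2t + 6.
Check each element of GF(13) for a root: h(0)=6, h(1)=5, h(2)=6, h(3)=9, h(4)=1, h(5)=8, h(6)=4, h(7)=2, h(8)=2, h(9)=4, h(10)=8, h(11)=1, h(12)=9.
No roots. A degree-2 polynomial over a field with no linear factor is irreducible.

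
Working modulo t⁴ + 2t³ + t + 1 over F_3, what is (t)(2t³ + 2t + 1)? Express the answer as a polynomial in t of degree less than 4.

2t^3 + 2t^2 + 2t + 1

Multiply in F_3[t]: (t)·(2t³ + 2t + 1) = 2t⁴ + 2t² + t.
Reduce using t⁴ ≡ t³ + 2t + 2 (mod t⁴ + 2t³ + t + 1).
Reduced: 2t³ + 2t² + 2t + 1.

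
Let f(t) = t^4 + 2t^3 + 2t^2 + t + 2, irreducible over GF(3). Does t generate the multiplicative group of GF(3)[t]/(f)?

|GF(3^4)^×| = 3^4 − 1 = 80. Prime factorization: 80 = 2^4·5.
f is primitive ⇔ t has order 80 in GF(3)[t]/(f), i.e. t^(80/q) ≠ 1 for each prime q | 80.
t^(40) mod f = 2.
t^(16) mod f = t^2 + 2t.
None equal 1, so t has full order 80; f is primitive.

Yes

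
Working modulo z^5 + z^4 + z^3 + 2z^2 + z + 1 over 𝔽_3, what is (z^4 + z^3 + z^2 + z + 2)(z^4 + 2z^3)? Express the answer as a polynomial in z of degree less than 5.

Multiply in 𝔽_3[z]: (z^4 + z^3 + z^2 + z + 2)·(z^4 + 2z^3) = z^8 + z^4 + z^3.
Reduce using z^5 ≡ 2z^4 + 2z^3 + z^2 + 2z + 2 (mod z^5 + z^4 + z^3 + 2z^2 + z + 1).
Reduced: 2z^3 + z + 1.

2z^3 + z + 1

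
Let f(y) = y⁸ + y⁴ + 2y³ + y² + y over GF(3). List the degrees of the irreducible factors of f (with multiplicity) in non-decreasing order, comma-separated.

Roots in GF(3): f(0) = 0 → root; f(1) = 0 → root; f(2) = 0 → root.
Linear factors from roots: (y), (y + 2), (y + 1).
Complete factorization: f(y) = (y)·(y + 1)·(y + 2)^2·(y² + 2y + 2)^2.
Factor degrees with multiplicity: 1 + 1 + 1 + 1 + 2 + 2 = 8.

1, 1, 1, 1, 2, 2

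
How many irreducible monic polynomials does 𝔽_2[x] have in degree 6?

9

The number of monic irreducibles of degree 6 over GF(2) is (1/6)·Σ_{d∣6} μ(6/d) 2^d.
Divisors of 6: 1, 2, 3, 6; μ(6/d) for each: 1, -1, -1, 1.
Σ = 2^1 − 2^2 − 2^3 + 2^6 = 54.
N = 54/6 = 9.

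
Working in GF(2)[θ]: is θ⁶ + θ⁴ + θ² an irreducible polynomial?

Write g(θ) = θ⁶ + θ⁴ + θ².
Check for roots in GF(2): g(0) = 0 → root; g(1) = 1.
g(0) = 0, so (θ) divides g(θ); g is reducible.

No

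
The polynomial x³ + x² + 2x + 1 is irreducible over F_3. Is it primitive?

Write f(x) = x³ + x² + 2x + 1.
|GF(3^3)^×| = 3^3 − 1 = 26. Prime factorization: 26 = 2·13.
f is primitive ⇔ x has order 26 in GF(3)[x]/(f), i.e. x^(26/q) ≠ 1 for each prime q | 26.
x^(13) mod f = 2.
x^(2) mod f = x².
None equal 1, so x has full order 26; f is primitive.

Yes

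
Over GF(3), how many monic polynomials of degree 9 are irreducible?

Gauss's count: N_{3}(9) = (1/9) Σ_{d|9} μ(9/d)·3^d.
Divisors of 9: 1, 3, 9; μ(9/d) for each: 0, -1, 1.
Σ = − 3^3 + 3^9 = 19656.
N = 19656/9 = 2184.

2184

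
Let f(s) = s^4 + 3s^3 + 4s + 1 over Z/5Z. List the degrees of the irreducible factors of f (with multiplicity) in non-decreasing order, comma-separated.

Roots in Z/5Z: f(0) = 1; f(1) = 4; f(2) = 4; f(3) = 0 → root; f(4) = 0 → root.
Linear factors from roots: (s + 2), (s + 1).
Complete factorization: f(s) = (s + 1)·(s + 2)·(s^2 + 3).
Factor degrees with multiplicity: 1 + 1 + 2 = 4.

1, 1, 2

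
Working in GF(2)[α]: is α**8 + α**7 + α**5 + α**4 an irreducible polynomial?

Write h(α) = α**8 + α**7 + α**5 + α**4.
Check for roots in GF(2): h(0) = 0 → root; h(1) = 0 → root.
h(0) = 0, so (α) divides h(α); h is reducible.

No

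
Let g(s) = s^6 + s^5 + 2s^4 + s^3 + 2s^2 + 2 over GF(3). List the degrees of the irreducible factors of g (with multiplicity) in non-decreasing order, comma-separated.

1, 2, 3

Roots in GF(3): g(0) = 2; g(1) = 0 → root; g(2) = 2.
Linear factors from roots: (s + 2).
Complete factorization: g(s) = (s + 2)·(s^2 + s + 2)·(s^3 + s^2 + s + 2).
Factor degrees with multiplicity: 1 + 2 + 3 = 6.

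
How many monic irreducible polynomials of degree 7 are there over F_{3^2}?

683280

x^(9^7) − x is the product of all monic irreducibles of degree dividing 7; Möbius inversion gives N = (1/7) Σ μ(7/d)·9^d.
Divisors of 7: 1, 7; μ(7/d) for each: -1, 1.
Σ = − 9^1 + 9^7 = 4782960.
N = 4782960/7 = 683280.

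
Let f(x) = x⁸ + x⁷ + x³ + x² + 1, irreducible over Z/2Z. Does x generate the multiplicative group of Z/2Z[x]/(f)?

Yes

|GF(2^8)^×| = 2^8 − 1 = 255. Prime factorization: 255 = 3·5·17.
f is primitive ⇔ x has order 255 in GF(2)[x]/(f), i.e. x^(255/q) ≠ 1 for each prime q | 255.
x^(85) mod f = x⁶ + x³ + x² + x.
x^(51) mod f = x⁵ + x⁴ + x² + 1.
x^(15) mod f = x⁷ + x⁶ + x⁴ + x³.
None equal 1, so x has full order 255; f is primitive.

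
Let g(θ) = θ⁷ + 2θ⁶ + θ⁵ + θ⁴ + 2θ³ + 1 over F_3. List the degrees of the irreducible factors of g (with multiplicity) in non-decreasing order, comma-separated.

1, 2, 4

Roots in F_3: g(0) = 1; g(1) = 2; g(2) = 0 → root.
Linear factors from roots: (θ + 1).
Complete factorization: g(θ) = (θ + 1)·(θ² + θ + 2)·(θ⁴ + θ² + 2).
Factor degrees with multiplicity: 1 + 2 + 4 = 7.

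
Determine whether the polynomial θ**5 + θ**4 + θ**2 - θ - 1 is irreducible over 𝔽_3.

Write f(θ) = θ**5 + θ**4 + θ**2 - θ - 1.
Check for roots in 𝔽_3: f(0) = 2; f(1) = 1; f(2) = 1.
No roots, so no linear factors.
Monic irreducibles of degree 2 over GF(3): θ**2 + 1, θ**2 + θ - 1, θ**2 - θ - 1.
None of them divide f (all give nonzero remainder).
No irreducible factor of degree ≤ 2 exists, so f is irreducible over GF(3).

Yes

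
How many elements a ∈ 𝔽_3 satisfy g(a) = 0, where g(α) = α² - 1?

Evaluate at each of the 3 elements of 𝔽_3:
g(0) = 2; g(1) = 0 → root; g(2) = 0 → root.
Roots: {1, 2}.

2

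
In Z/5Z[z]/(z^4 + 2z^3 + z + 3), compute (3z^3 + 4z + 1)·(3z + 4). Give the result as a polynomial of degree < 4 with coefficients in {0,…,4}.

4z^3 + 2z^2 + 2

Multiply in Z/5Z[z]: (3z^3 + 4z + 1)·(3z + 4) = 4z^4 + 2z^3 + 2z^2 + 4z + 4.
Reduce using z^4 ≡ 3z^3 + 4z + 2 (mod z^4 + 2z^3 + z + 3).
Reduced: 4z^3 + 2z^2 + 2.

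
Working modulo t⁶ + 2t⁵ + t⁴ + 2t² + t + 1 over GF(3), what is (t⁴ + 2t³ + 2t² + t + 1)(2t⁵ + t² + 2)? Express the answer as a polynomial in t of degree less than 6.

Multiply in GF(3)[t]: (t⁴ + 2t³ + 2t² + t + 1)·(2t⁵ + t² + 2) = 2t⁹ + t⁸ + t⁷ + t⁵ + t⁴ + 2t³ + 2t² + 2t + 2.
Reduce using t⁶ ≡ t⁵ + 2t⁴ + t² + 2t + 2 (mod t⁶ + 2t⁵ + t⁴ + 2t² + t + 1).
Reduced: 2t³ + 2t² + t.

2t^3 + 2t^2 + t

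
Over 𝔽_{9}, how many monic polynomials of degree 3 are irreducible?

240

By the necklace-counting formula, N_9(3) = (1/3) Σ_{d|3} μ(3/d)·9^d.
Divisors of 3: 1, 3; μ(3/d) for each: -1, 1.
Σ = − 9^1 + 9^3 = 720.
N = 720/3 = 240.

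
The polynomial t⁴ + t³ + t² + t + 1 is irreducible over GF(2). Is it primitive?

No

Write f(t) = t⁴ + t³ + t² + t + 1.
|GF(2^4)^×| = 2^4 − 1 = 15. Prime factorization: 15 = 3·5.
f is primitive ⇔ t has order 15 in GF(2)[t]/(f), i.e. t^(15/q) ≠ 1 for each prime q | 15.
t^(5) mod f = 1
t^(3) mod f = t³.
Since t^(5) = 1, the order of t divides 5 < 15; not primitive.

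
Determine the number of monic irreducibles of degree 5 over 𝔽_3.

Gauss's count: N_{3}(5) = (1/5) Σ_{d|5} μ(5/d)·3^d.
Divisors of 5: 1, 5; μ(5/d) for each: -1, 1.
Σ = − 3^1 + 3^5 = 240.
N = 240/5 = 48.

48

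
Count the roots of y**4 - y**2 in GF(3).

Write P(y) = y**4 - y**2.
Evaluate at each of the 3 elements of GF(3):
P(0) = 0 → root; P(1) = 0 → root; P(2) = 0 → root.
Roots: {0, 1, 2}.

3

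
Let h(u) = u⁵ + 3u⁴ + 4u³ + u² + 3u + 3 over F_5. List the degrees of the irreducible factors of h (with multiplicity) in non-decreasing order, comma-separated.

1, 1, 1, 2

Roots in F_5: h(0) = 3; h(1) = 0 → root; h(2) = 0 → root; h(3) = 0 → root; h(4) = 4.
Linear factors from roots: (u + 4), (u + 3), (u + 2).
Complete factorization: h(u) = (u + 2)·(u + 3)·(u + 4)·(u² + 4u + 2).
Factor degrees with multiplicity: 1 + 1 + 1 + 2 = 5.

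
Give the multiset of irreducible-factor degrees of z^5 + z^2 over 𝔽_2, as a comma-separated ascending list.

Write h(z) = z^5 + z^2.
Roots in 𝔽_2: h(0) = 0 → root; h(1) = 0 → root.
Linear factors from roots: (z), (z + 1).
Complete factorization: h(z) = (z + 1)·(z)^2·(z^2 + z + 1).
Factor degrees with multiplicity: 1 + 1 + 1 + 2 = 5.

1, 1, 1, 2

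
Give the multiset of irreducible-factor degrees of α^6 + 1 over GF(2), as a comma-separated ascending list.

1, 1, 2, 2

Write h(α) = α^6 + 1.
Roots in GF(2): h(0) = 1; h(1) = 0 → root.
Linear factors from roots: (α + 1).
Complete factorization: h(α) = (α + 1)^2·(α^2 + α + 1)^2.
Factor degrees with multiplicity: 1 + 1 + 2 + 2 = 6.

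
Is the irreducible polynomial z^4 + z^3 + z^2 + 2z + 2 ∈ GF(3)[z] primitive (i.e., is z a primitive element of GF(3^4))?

Write f(z) = z^4 + z^3 + z^2 + 2z + 2.
|GF(3^4)^×| = 3^4 − 1 = 80. Prime factorization: 80 = 2^4·5.
f is primitive ⇔ z has order 80 in GF(3)[z]/(f), i.e. z^(80/q) ≠ 1 for each prime q | 80.
z^(40) mod f = 2.
z^(16) mod f = 2z^3 + 1.
None equal 1, so z has full order 80; f is primitive.

Yes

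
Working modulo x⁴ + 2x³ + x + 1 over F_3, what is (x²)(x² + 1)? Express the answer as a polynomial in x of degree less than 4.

Multiply in F_3[x]: (x²)·(x² + 1) = x⁴ + x².
Reduce using x⁴ ≡ x³ + 2x + 2 (mod x⁴ + 2x³ + x + 1).
Reduced: x³ + x² + 2x + 2.

x^3 + x^2 + 2x + 2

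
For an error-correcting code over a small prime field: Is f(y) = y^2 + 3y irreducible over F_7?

No

Check for roots in F_7: f(0) = 0 → root; f(1) = 4; f(2) = 3; f(3) = 4; f(4) = 0 → root; f(5) = 5; f(6) = 5.
f(0) = 0, so (y) divides f(y); f is reducible.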